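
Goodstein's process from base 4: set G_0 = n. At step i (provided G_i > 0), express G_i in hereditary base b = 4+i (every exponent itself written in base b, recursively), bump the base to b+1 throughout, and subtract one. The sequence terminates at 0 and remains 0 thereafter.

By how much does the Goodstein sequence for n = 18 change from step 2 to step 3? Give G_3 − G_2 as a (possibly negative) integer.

i=0: 18 = 4^2 + 2 (b=4); 4→5: 5^2 + 2 = 27; 27−1 = 26
i=1: 26 = 5^2 + 1 (b=5); 5→6: 6^2 + 1 = 37; 37−1 = 36
i=2: 36 = 6^2 (b=6); 6→7: 7^2 = 49; 49−1 = 48

12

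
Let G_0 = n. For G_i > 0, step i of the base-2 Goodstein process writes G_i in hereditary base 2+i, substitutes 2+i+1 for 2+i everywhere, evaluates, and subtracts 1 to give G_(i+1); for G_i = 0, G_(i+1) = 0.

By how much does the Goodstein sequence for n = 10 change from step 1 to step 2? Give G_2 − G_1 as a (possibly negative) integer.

base 2: 10 = 2^(2 + 1) + 2; at 3: 3^(3 + 1) + 3 = 84; next = 83
base 3: 83 = 3^(3 + 1) + 2; at 4: 4^(4 + 1) + 2 = 1026; next = 1025

942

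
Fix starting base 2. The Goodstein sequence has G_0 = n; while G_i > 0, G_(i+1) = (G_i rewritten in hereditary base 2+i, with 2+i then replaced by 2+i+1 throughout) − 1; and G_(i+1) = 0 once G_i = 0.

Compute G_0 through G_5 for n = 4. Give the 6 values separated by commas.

4 —HB2→ 2^2 —bump→ 3^3 = 27 —(−1)→ 26
26 —HB3→ 2·3^2 + 2·3 + 2 —bump→ 2·4^2 + 2·4 + 2 = 42 —(−1)→ 41
41 —HB4→ 2·4^2 + 2·4 + 1 —bump→ 2·5^2 + 2·5 + 1 = 61 —(−1)→ 60
60 —HB5→ 2·5^2 + 2·5 —bump→ 2·6^2 + 2·6 = 84 —(−1)→ 83
83 —HB6→ 2·6^2 + 6 + 5 —bump→ 2·7^2 + 7 + 5 = 110 —(−1)→ 109

4, 26, 41, 60, 83, 109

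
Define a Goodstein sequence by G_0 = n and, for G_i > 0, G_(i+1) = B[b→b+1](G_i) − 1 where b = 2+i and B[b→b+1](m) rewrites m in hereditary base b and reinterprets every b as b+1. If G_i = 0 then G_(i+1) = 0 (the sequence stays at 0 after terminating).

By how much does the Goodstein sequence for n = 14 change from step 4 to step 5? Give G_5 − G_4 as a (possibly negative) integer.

14 —HB2→ 2^(2 + 1) + 2^2 + 2 —bump→ 3^(3 + 1) + 3^3 + 3 = 111 —(−1)→ 110
110 —HB3→ 3^(3 + 1) + 3^3 + 2 —bump→ 4^(4 + 1) + 4^4 + 2 = 1282 —(−1)→ 1281
1281 —HB4→ 4^(4 + 1) + 4^4 + 1 —bump→ 5^(5 + 1) + 5^5 + 1 = 18751 —(−1)→ 18750
18750 —HB5→ 5^(5 + 1) + 5^5 —bump→ 6^(6 + 1) + 6^6 = 326592 —(−1)→ 326591
326591 —HB6→ 6^(6 + 1) + 5·6^5 + 5·6^4 + 5·6^3 + 5·6^2 + 5·6 + 5 —bump→ 7^(7 + 1) + 5·7^5 + 5·7^4 + 5·7^3 + 5·7^2 + 5·7 + 5 = 5862841 —(−1)→ 5862840

5536249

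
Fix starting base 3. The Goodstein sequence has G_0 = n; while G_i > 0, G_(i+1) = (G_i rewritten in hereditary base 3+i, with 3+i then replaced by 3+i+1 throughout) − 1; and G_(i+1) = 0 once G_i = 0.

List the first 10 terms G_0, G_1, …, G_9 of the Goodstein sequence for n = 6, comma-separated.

6, 7, 7, 7, 7, 7, 6, 5, 4, 3

[0] 6 ≡ 2·3 (base 3). Lift 4: 8. −1: 7.
[1] 7 ≡ 4 + 3 (base 4). Lift 5: 8. −1: 7.
[2] 7 ≡ 5 + 2 (base 5). Lift 6: 8. −1: 7.
[3] 7 ≡ 6 + 1 (base 6). Lift 7: 8. −1: 7.
[4] 7 ≡ 7 (base 7). Lift 8: 8. −1: 7.
[5] 7 ≡ 7 (base 8). Lift 9: 7. −1: 6.
[6] 6 ≡ 6 (base 9). Lift 10: 6. −1: 5.
[7] 5 ≡ 5 (base 10). Lift 11: 5. −1: 4.
[8] 4 ≡ 4 (base 11). Lift 12: 4. −1: 3.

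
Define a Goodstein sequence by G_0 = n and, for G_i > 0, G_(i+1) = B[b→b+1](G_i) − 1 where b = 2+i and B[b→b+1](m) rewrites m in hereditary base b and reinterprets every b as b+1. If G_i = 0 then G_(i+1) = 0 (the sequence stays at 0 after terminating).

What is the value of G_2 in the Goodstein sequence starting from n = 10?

1025

base 2: 10 = 2^(2 + 1) + 2; at 3: 3^(3 + 1) + 3 = 84; next = 83
base 3: 83 = 3^(3 + 1) + 2; at 4: 4^(4 + 1) + 2 = 1026; next = 1025
base 4: 1025 = 4^(4 + 1) + 1; at 5: 5^(5 + 1) + 1 = 15626; next = 15625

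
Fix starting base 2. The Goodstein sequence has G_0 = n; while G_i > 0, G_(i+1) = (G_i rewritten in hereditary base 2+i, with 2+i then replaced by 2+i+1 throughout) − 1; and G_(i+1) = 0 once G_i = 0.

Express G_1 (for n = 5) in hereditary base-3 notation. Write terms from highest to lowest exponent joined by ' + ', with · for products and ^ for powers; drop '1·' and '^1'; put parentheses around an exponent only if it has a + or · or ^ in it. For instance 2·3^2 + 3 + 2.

5 —HB2→ 2^2 + 1 —bump→ 3^3 + 1 = 28 —(−1)→ 27
27 —HB3→ 3^3 —bump→ 4^4 = 256 —(−1)→ 255

3^3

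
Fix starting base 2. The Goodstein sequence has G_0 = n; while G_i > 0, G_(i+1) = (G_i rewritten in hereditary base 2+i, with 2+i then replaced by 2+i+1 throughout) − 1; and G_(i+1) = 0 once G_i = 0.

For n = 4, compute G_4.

83

G_0 = 4. HB_2(4) = 2^2. Bump = 27. G_1 = 26.
G_1 = 26. HB_3(26) = 2·3^2 + 2·3 + 2. Bump = 42. G_2 = 41.
G_2 = 41. HB_4(41) = 2·4^2 + 2·4 + 1. Bump = 61. G_3 = 60.
G_3 = 60. HB_5(60) = 2·5^2 + 2·5. Bump = 84. G_4 = 83.
G_4 = 83. HB_6(83) = 2·6^2 + 6 + 5. Bump = 110. G_5 = 109.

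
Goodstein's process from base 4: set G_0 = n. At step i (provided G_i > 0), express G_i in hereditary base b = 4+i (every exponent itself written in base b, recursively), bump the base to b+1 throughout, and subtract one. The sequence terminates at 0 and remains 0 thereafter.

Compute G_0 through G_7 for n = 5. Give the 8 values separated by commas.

5, 5, 5, 4, 3, 2, 1, 0

(0) 5|_4 = 4 + 1 ↦ 5 + 1|_5 = 6 ⇒ 5
(1) 5|_5 = 5 ↦ 6|_6 = 6 ⇒ 5
(2) 5|_6 = 5 ↦ 5|_7 = 5 ⇒ 4
(3) 4|_7 = 4 ↦ 4|_8 = 4 ⇒ 3
(4) 3|_8 = 3 ↦ 3|_9 = 3 ⇒ 2
(5) 2|_9 = 2 ↦ 2|_10 = 2 ⇒ 1
(6) 1|_10 = 1 ↦ 1|_11 = 1 ⇒ 0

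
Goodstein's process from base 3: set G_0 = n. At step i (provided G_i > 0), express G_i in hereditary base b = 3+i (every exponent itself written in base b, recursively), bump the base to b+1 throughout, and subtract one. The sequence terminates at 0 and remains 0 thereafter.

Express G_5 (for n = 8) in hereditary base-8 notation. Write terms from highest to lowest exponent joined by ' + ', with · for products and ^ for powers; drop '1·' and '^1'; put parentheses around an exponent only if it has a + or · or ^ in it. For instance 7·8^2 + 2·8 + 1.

8 —HB3→ 2·3 + 2 —bump→ 2·4 + 2 = 10 —(−1)→ 9
9 —HB4→ 2·4 + 1 —bump→ 2·5 + 1 = 11 —(−1)→ 10
10 —HB5→ 2·5 —bump→ 2·6 = 12 —(−1)→ 11
11 —HB6→ 6 + 5 —bump→ 7 + 5 = 12 —(−1)→ 11
11 —HB7→ 7 + 4 —bump→ 8 + 4 = 12 —(−1)→ 11
11 —HB8→ 8 + 3 —bump→ 9 + 3 = 12 —(−1)→ 11

8 + 3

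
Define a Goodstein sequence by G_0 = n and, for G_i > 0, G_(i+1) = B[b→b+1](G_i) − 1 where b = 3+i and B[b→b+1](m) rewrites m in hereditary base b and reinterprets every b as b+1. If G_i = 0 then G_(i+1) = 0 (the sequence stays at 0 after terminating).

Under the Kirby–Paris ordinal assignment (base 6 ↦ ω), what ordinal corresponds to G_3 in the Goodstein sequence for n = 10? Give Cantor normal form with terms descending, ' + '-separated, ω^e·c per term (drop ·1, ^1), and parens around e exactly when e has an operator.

step 0: 10 = 3^2 + 1; sub 4 for 3: 4^2 + 1; = 17; G_1 = 17−1 = 16
step 1: 16 = 4^2; sub 5 for 4: 5^2; = 25; G_2 = 25−1 = 24
step 2: 24 = 4·5 + 4; sub 6 for 5: 4·6 + 4; = 28; G_3 = 28−1 = 27
step 3: 27 = 4·6 + 3; sub 7 for 6: 4·7 + 3; = 31; G_4 = 31−1 = 30

ω·4 + 3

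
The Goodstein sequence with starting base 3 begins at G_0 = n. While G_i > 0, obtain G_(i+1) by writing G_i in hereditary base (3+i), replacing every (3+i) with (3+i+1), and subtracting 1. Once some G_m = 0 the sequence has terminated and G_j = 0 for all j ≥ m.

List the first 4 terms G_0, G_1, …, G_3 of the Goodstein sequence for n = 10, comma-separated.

(0) 10|_3 = 3^2 + 1 ↦ 4^2 + 1|_4 = 17 ⇒ 16
(1) 16|_4 = 4^2 ↦ 5^2|_5 = 25 ⇒ 24
(2) 24|_5 = 4·5 + 4 ↦ 4·6 + 4|_6 = 28 ⇒ 27

10, 16, 24, 27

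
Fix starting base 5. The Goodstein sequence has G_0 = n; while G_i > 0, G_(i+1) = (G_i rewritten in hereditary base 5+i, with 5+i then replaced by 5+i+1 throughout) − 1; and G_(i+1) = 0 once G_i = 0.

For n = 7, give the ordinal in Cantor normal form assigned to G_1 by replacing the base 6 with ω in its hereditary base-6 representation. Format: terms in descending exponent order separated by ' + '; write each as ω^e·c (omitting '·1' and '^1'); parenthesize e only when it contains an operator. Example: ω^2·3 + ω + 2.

ω + 1

(0) 7|_5 = 5 + 2 ↦ 6 + 2|_6 = 8 ⇒ 7
(1) 7|_6 = 6 + 1 ↦ 7 + 1|_7 = 8 ⇒ 7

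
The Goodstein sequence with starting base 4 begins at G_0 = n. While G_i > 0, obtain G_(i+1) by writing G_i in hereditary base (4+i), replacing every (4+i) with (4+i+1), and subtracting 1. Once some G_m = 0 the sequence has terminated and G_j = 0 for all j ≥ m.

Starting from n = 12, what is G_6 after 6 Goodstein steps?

19

base 4: 12 = 3·4; at 5: 3·5 = 15; next = 14
base 5: 14 = 2·5 + 4; at 6: 2·6 + 4 = 16; next = 15
base 6: 15 = 2·6 + 3; at 7: 2·7 + 3 = 17; next = 16
base 7: 16 = 2·7 + 2; at 8: 2·8 + 2 = 18; next = 17
base 8: 17 = 2·8 + 1; at 9: 2·9 + 1 = 19; next = 18
base 9: 18 = 2·9; at 10: 2·10 = 20; next = 19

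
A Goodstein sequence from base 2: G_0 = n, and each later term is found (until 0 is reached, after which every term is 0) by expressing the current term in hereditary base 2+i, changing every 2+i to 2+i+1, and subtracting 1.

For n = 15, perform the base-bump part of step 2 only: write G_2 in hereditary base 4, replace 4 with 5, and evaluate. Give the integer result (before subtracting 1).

18753

15 —HB2→ 2^(2 + 1) + 2^2 + 2 + 1 —bump→ 3^(3 + 1) + 3^3 + 3 + 1 = 112 —(−1)→ 111
111 —HB3→ 3^(3 + 1) + 3^3 + 3 —bump→ 4^(4 + 1) + 4^4 + 4 = 1284 —(−1)→ 1283
1283 —HB4→ 4^(4 + 1) + 4^4 + 3 —bump→ 5^(5 + 1) + 5^5 + 3 = 18753 —(−1)→ 18752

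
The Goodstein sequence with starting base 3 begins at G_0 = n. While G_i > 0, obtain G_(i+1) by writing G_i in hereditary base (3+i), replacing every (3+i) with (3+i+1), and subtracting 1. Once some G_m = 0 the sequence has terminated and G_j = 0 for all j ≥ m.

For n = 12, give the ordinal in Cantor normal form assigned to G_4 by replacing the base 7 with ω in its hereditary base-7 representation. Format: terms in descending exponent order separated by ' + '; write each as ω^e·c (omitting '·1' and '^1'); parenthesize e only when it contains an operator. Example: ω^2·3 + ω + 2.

[0] 12 ≡ 3^2 + 3 (base 3). Lift 4: 20. −1: 19.
[1] 19 ≡ 4^2 + 3 (base 4). Lift 5: 28. −1: 27.
[2] 27 ≡ 5^2 + 2 (base 5). Lift 6: 38. −1: 37.
[3] 37 ≡ 6^2 + 1 (base 6). Lift 7: 50. −1: 49.
[4] 49 ≡ 7^2 (base 7). Lift 8: 64. −1: 63.

ω^2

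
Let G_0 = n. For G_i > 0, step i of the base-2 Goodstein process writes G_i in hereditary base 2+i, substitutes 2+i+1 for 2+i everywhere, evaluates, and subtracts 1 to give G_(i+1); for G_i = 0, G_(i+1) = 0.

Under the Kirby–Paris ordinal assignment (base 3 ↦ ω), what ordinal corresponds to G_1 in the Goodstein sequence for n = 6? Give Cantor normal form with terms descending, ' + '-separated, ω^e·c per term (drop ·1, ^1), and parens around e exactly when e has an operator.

(0) 6|_2 = 2^2 + 2 ↦ 3^3 + 3|_3 = 30 ⇒ 29
(1) 29|_3 = 3^3 + 2 ↦ 4^4 + 2|_4 = 258 ⇒ 257

ω^ω + 2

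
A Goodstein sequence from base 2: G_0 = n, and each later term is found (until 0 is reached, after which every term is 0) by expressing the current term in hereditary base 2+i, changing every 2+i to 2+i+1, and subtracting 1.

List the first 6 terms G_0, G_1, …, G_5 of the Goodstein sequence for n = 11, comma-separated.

i=0: 11 = 2^(2 + 1) + 2 + 1 (b=2); 2→3: 3^(3 + 1) + 3 + 1 = 85; 85−1 = 84
i=1: 84 = 3^(3 + 1) + 3 (b=3); 3→4: 4^(4 + 1) + 4 = 1028; 1028−1 = 1027
i=2: 1027 = 4^(4 + 1) + 3 (b=4); 4→5: 5^(5 + 1) + 3 = 15628; 15628−1 = 15627
i=3: 15627 = 5^(5 + 1) + 2 (b=5); 5→6: 6^(6 + 1) + 2 = 279938; 279938−1 = 279937
i=4: 279937 = 6^(6 + 1) + 1 (b=6); 6→7: 7^(7 + 1) + 1 = 5764802; 5764802−1 = 5764801

11, 84, 1027, 15627, 279937, 5764801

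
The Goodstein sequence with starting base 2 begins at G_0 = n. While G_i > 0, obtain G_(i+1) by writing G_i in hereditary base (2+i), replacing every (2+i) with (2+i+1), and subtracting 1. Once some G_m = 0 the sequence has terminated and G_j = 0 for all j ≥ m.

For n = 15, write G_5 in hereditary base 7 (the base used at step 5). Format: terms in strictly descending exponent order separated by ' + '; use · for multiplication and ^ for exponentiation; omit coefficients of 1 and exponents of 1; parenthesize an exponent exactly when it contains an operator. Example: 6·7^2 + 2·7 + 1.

7^(7 + 1) + 7^7

base 2: 15 = 2^(2 + 1) + 2^2 + 2 + 1; at 3: 3^(3 + 1) + 3^3 + 3 + 1 = 112; next = 111
base 3: 111 = 3^(3 + 1) + 3^3 + 3; at 4: 4^(4 + 1) + 4^4 + 4 = 1284; next = 1283
base 4: 1283 = 4^(4 + 1) + 4^4 + 3; at 5: 5^(5 + 1) + 5^5 + 3 = 18753; next = 18752
base 5: 18752 = 5^(5 + 1) + 5^5 + 2; at 6: 6^(6 + 1) + 6^6 + 2 = 326594; next = 326593
base 6: 326593 = 6^(6 + 1) + 6^6 + 1; at 7: 7^(7 + 1) + 7^7 + 1 = 6588345; next = 6588344
base 7: 6588344 = 7^(7 + 1) + 7^7; at 8: 8^(8 + 1) + 8^8 = 150994944; next = 150994943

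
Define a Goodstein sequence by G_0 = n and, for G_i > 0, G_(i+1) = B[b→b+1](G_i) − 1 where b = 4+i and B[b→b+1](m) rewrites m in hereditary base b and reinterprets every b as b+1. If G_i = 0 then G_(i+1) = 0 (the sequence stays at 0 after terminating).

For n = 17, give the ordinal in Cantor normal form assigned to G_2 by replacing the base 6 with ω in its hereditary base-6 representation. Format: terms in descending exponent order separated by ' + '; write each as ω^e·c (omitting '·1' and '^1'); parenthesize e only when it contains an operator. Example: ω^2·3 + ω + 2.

ω·5 + 5

[0] 17 ≡ 4^2 + 1 (base 4). Lift 5: 26. −1: 25.
[1] 25 ≡ 5^2 (base 5). Lift 6: 36. −1: 35.
[2] 35 ≡ 5·6 + 5 (base 6). Lift 7: 40. −1: 39.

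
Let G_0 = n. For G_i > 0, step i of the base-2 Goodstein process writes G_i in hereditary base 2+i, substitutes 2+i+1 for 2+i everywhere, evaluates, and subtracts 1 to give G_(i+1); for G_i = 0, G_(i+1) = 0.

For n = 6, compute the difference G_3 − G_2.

2868

G_0 = 6. HB_2(6) = 2^2 + 2. Bump = 30. G_1 = 29.
G_1 = 29. HB_3(29) = 3^3 + 2. Bump = 258. G_2 = 257.
G_2 = 257. HB_4(257) = 4^4 + 1. Bump = 3126. G_3 = 3125.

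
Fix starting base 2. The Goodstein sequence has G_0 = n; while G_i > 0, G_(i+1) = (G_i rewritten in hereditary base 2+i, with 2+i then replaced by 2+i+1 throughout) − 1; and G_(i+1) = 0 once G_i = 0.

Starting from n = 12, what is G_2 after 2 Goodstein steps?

1065

base 2: 12 = 2^(2 + 1) + 2^2; at 3: 3^(3 + 1) + 3^3 = 108; next = 107
base 3: 107 = 3^(3 + 1) + 2·3^2 + 2·3 + 2; at 4: 4^(4 + 1) + 2·4^2 + 2·4 + 2 = 1066; next = 1065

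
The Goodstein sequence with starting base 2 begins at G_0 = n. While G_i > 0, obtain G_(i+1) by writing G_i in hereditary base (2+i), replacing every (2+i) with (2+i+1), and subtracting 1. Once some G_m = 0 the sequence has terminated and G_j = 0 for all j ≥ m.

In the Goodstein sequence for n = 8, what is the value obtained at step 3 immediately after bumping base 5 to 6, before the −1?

93396

base 2: 8 = 2^(2 + 1); at 3: 3^(3 + 1) = 81; next = 80
base 3: 80 = 2·3^3 + 2·3^2 + 2·3 + 2; at 4: 2·4^4 + 2·4^2 + 2·4 + 2 = 554; next = 553
base 4: 553 = 2·4^4 + 2·4^2 + 2·4 + 1; at 5: 2·5^5 + 2·5^2 + 2·5 + 1 = 6311; next = 6310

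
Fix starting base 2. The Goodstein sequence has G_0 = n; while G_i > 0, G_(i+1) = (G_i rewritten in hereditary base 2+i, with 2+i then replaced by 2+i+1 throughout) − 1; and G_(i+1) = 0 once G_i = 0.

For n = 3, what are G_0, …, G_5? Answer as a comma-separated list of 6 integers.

3, 3, 3, 2, 1, 0

step 0: 3 = 2 + 1; sub 3 for 2: 3 + 1; = 4; G_1 = 4−1 = 3
step 1: 3 = 3; sub 4 for 3: 4; = 4; G_2 = 4−1 = 3
step 2: 3 = 3; sub 5 for 4: 3; = 3; G_3 = 3−1 = 2
step 3: 2 = 2; sub 6 for 5: 2; = 2; G_4 = 2−1 = 1
step 4: 1 = 1; sub 7 for 6: 1; = 1; G_5 = 1−1 = 0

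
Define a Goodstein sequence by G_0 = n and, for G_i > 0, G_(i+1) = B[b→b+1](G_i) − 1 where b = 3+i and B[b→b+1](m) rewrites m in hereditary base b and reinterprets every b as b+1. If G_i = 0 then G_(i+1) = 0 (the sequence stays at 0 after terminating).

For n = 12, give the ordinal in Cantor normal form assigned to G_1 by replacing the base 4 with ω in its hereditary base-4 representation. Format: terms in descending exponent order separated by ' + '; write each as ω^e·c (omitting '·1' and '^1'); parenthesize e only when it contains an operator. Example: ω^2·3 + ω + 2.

(0) 12|_3 = 3^2 + 3 ↦ 4^2 + 4|_4 = 20 ⇒ 19
(1) 19|_4 = 4^2 + 3 ↦ 5^2 + 3|_5 = 28 ⇒ 27

ω^2 + 3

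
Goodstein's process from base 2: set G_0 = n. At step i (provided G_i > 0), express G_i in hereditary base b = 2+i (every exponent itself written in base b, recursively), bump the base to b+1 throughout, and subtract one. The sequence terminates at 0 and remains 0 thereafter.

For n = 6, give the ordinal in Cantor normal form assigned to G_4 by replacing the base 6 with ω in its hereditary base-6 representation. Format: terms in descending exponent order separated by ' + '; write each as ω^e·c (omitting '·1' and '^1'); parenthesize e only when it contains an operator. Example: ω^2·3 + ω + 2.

ω^5·5 + ω^4·5 + ω^3·5 + ω^2·5 + ω·5 + 5

G_0 = 6. HB_2(6) = 2^2 + 2. Bump = 30. G_1 = 29.
G_1 = 29. HB_3(29) = 3^3 + 2. Bump = 258. G_2 = 257.
G_2 = 257. HB_4(257) = 4^4 + 1. Bump = 3126. G_3 = 3125.
G_3 = 3125. HB_5(3125) = 5^5. Bump = 46656. G_4 = 46655.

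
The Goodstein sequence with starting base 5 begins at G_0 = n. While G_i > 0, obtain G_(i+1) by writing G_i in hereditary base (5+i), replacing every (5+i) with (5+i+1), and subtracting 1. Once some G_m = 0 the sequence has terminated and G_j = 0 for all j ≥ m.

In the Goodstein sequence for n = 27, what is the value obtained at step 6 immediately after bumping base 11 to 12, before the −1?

88

27 —HB5→ 5^2 + 2 —bump→ 6^2 + 2 = 38 —(−1)→ 37
37 —HB6→ 6^2 + 1 —bump→ 7^2 + 1 = 50 —(−1)→ 49
49 —HB7→ 7^2 —bump→ 8^2 = 64 —(−1)→ 63
63 —HB8→ 7·8 + 7 —bump→ 7·9 + 7 = 70 —(−1)→ 69
69 —HB9→ 7·9 + 6 —bump→ 7·10 + 6 = 76 —(−1)→ 75
75 —HB10→ 7·10 + 5 —bump→ 7·11 + 5 = 82 —(−1)→ 81
81 —HB11→ 7·11 + 4 —bump→ 7·12 + 4 = 88 —(−1)→ 87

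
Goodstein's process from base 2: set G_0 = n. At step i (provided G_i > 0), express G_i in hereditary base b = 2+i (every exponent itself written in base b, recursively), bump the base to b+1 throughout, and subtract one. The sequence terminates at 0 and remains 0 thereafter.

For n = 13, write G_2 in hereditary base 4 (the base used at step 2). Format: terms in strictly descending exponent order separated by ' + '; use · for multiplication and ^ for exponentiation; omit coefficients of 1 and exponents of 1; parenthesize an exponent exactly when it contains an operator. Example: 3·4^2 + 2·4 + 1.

4^(4 + 1) + 3·4^3 + 3·4^2 + 3·4 + 3

base 2: 13 = 2^(2 + 1) + 2^2 + 1; at 3: 3^(3 + 1) + 3^3 + 1 = 109; next = 108
base 3: 108 = 3^(3 + 1) + 3^3; at 4: 4^(4 + 1) + 4^4 = 1280; next = 1279
base 4: 1279 = 4^(4 + 1) + 3·4^3 + 3·4^2 + 3·4 + 3; at 5: 5^(5 + 1) + 3·5^3 + 3·5^2 + 3·5 + 3 = 16093; next = 16092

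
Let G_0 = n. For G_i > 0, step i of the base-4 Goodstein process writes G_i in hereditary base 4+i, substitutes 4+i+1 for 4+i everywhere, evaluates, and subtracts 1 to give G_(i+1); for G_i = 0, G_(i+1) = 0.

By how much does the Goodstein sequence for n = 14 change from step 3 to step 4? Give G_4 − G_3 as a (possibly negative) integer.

1

i=0: 14 = 3·4 + 2 (b=4); 4→5: 3·5 + 2 = 17; 17−1 = 16
i=1: 16 = 3·5 + 1 (b=5); 5→6: 3·6 + 1 = 19; 19−1 = 18
i=2: 18 = 3·6 (b=6); 6→7: 3·7 = 21; 21−1 = 20
i=3: 20 = 2·7 + 6 (b=7); 7→8: 2·8 + 6 = 22; 22−1 = 21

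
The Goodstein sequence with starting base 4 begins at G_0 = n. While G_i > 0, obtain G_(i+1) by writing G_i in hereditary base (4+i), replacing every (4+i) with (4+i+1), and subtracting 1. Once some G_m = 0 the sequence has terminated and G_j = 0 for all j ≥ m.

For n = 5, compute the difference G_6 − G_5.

i=0: 5 = 4 + 1 (b=4); 4→5: 5 + 1 = 6; 6−1 = 5
i=1: 5 = 5 (b=5); 5→6: 6 = 6; 6−1 = 5
i=2: 5 = 5 (b=6); 6→7: 5 = 5; 5−1 = 4
i=3: 4 = 4 (b=7); 7→8: 4 = 4; 4−1 = 3
i=4: 3 = 3 (b=8); 8→9: 3 = 3; 3−1 = 2
i=5: 2 = 2 (b=9); 9→10: 2 = 2; 2−1 = 1

-1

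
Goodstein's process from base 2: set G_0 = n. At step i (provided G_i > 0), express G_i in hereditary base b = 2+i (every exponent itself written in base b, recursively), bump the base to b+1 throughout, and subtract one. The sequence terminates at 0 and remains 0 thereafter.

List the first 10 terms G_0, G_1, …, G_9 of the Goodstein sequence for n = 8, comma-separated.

8, 80, 553, 6310, 93395, 1647195, 33554571, 774841151, 20000000211, 570623341475

(0) 8|_2 = 2^(2 + 1) ↦ 3^(3 + 1)|_3 = 81 ⇒ 80
(1) 80|_3 = 2·3^3 + 2·3^2 + 2·3 + 2 ↦ 2·4^4 + 2·4^2 + 2·4 + 2|_4 = 554 ⇒ 553
(2) 553|_4 = 2·4^4 + 2·4^2 + 2·4 + 1 ↦ 2·5^5 + 2·5^2 + 2·5 + 1|_5 = 6311 ⇒ 6310
(3) 6310|_5 = 2·5^5 + 2·5^2 + 2·5 ↦ 2·6^6 + 2·6^2 + 2·6|_6 = 93396 ⇒ 93395
(4) 93395|_6 = 2·6^6 + 2·6^2 + 6 + 5 ↦ 2·7^7 + 2·7^2 + 7 + 5|_7 = 1647196 ⇒ 1647195
(5) 1647195|_7 = 2·7^7 + 2·7^2 + 7 + 4 ↦ 2·8^8 + 2·8^2 + 8 + 4|_8 = 33554572 ⇒ 33554571
(6) 33554571|_8 = 2·8^8 + 2·8^2 + 8 + 3 ↦ 2·9^9 + 2·9^2 + 9 + 3|_9 = 774841152 ⇒ 774841151
(7) 774841151|_9 = 2·9^9 + 2·9^2 + 9 + 2 ↦ 2·10^10 + 2·10^2 + 10 + 2|_10 = 20000000212 ⇒ 20000000211
(8) 20000000211|_10 = 2·10^10 + 2·10^2 + 10 + 1 ↦ 2·11^11 + 2·11^2 + 11 + 1|_11 = 570623341476 ⇒ 570623341475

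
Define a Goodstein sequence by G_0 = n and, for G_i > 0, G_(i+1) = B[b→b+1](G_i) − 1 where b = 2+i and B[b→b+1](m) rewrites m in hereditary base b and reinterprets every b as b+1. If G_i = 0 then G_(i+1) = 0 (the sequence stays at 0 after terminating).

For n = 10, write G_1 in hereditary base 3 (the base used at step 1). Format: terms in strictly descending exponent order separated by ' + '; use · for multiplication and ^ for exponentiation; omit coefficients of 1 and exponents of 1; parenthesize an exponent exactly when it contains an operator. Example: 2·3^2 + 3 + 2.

step 0: 10 = 2^(2 + 1) + 2; sub 3 for 2: 3^(3 + 1) + 3; = 84; G_1 = 84−1 = 83
step 1: 83 = 3^(3 + 1) + 2; sub 4 for 3: 4^(4 + 1) + 2; = 1026; G_2 = 1026−1 = 1025

3^(3 + 1) + 2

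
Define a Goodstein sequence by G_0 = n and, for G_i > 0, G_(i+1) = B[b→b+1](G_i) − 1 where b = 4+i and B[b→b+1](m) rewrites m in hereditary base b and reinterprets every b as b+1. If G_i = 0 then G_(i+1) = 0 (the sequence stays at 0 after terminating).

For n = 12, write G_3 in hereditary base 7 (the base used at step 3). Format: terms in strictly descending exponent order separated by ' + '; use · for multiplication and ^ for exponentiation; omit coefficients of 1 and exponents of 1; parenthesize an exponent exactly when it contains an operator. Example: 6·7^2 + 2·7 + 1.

2·7 + 2

step 0: 12 = 3·4; sub 5 for 4: 3·5; = 15; G_1 = 15−1 = 14
step 1: 14 = 2·5 + 4; sub 6 for 5: 2·6 + 4; = 16; G_2 = 16−1 = 15
step 2: 15 = 2·6 + 3; sub 7 for 6: 2·7 + 3; = 17; G_3 = 17−1 = 16
step 3: 16 = 2·7 + 2; sub 8 for 7: 2·8 + 2; = 18; G_4 = 18−1 = 17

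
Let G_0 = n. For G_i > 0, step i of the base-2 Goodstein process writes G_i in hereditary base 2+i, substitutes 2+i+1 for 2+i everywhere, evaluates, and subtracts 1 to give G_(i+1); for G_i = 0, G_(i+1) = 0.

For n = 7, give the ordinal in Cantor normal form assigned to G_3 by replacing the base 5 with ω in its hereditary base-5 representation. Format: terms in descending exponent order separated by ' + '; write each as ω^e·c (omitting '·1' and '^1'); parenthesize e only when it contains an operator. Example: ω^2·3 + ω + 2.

base 2: 7 = 2^2 + 2 + 1; at 3: 3^3 + 3 + 1 = 31; next = 30
base 3: 30 = 3^3 + 3; at 4: 4^4 + 4 = 260; next = 259
base 4: 259 = 4^4 + 3; at 5: 5^5 + 3 = 3128; next = 3127

ω^ω + 2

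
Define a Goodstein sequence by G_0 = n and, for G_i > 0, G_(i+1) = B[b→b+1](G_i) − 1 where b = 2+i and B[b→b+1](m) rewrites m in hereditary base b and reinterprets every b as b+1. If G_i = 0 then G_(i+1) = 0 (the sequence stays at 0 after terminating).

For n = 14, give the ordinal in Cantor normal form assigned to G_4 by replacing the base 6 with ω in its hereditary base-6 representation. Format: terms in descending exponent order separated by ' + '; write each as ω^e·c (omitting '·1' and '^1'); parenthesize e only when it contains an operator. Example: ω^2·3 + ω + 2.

(0) 14|_2 = 2^(2 + 1) + 2^2 + 2 ↦ 3^(3 + 1) + 3^3 + 3|_3 = 111 ⇒ 110
(1) 110|_3 = 3^(3 + 1) + 3^3 + 2 ↦ 4^(4 + 1) + 4^4 + 2|_4 = 1282 ⇒ 1281
(2) 1281|_4 = 4^(4 + 1) + 4^4 + 1 ↦ 5^(5 + 1) + 5^5 + 1|_5 = 18751 ⇒ 18750
(3) 18750|_5 = 5^(5 + 1) + 5^5 ↦ 6^(6 + 1) + 6^6|_6 = 326592 ⇒ 326591

ω^(ω + 1) + ω^5·5 + ω^4·5 + ω^3·5 + ω^2·5 + ω·5 + 5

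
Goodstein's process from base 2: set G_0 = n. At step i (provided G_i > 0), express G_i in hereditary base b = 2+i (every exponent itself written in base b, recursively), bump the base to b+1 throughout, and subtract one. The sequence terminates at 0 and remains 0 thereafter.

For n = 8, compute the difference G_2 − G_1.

473

G_0=8  [base 2] 2^(2 + 1)  →[2↦3]→  3^(3 + 1) = 81  −1 ⇒ G_1=80
G_1=80  [base 3] 2·3^3 + 2·3^2 + 2·3 + 2  →[3↦4]→  2·4^4 + 2·4^2 + 2·4 + 2 = 554  −1 ⇒ G_2=553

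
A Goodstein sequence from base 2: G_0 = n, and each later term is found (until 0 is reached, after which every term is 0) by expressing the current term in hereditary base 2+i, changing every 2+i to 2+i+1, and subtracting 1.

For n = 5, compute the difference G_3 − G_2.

212

(0) 5|_2 = 2^2 + 1 ↦ 3^3 + 1|_3 = 28 ⇒ 27
(1) 27|_3 = 3^3 ↦ 4^4|_4 = 256 ⇒ 255
(2) 255|_4 = 3·4^3 + 3·4^2 + 3·4 + 3 ↦ 3·5^3 + 3·5^2 + 3·5 + 3|_5 = 468 ⇒ 467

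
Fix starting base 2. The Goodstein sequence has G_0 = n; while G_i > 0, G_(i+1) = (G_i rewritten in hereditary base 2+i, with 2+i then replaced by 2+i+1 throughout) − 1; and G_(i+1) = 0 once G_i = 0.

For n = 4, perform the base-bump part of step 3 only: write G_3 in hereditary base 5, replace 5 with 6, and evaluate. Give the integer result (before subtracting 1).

84

step 0: 4 = 2^2; sub 3 for 2: 3^3; = 27; G_1 = 27−1 = 26
step 1: 26 = 2·3^2 + 2·3 + 2; sub 4 for 3: 2·4^2 + 2·4 + 2; = 42; G_2 = 42−1 = 41
step 2: 41 = 2·4^2 + 2·4 + 1; sub 5 for 4: 2·5^2 + 2·5 + 1; = 61; G_3 = 61−1 = 60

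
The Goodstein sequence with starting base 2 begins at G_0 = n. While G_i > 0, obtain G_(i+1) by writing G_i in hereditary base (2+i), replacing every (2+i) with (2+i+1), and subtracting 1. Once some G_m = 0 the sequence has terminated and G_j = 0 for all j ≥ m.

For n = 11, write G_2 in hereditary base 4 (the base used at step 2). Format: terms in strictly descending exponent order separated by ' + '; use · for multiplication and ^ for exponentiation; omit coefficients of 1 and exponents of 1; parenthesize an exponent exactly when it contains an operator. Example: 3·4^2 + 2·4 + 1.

4^(4 + 1) + 3

11 —HB2→ 2^(2 + 1) + 2 + 1 —bump→ 3^(3 + 1) + 3 + 1 = 85 —(−1)→ 84
84 —HB3→ 3^(3 + 1) + 3 —bump→ 4^(4 + 1) + 4 = 1028 —(−1)→ 1027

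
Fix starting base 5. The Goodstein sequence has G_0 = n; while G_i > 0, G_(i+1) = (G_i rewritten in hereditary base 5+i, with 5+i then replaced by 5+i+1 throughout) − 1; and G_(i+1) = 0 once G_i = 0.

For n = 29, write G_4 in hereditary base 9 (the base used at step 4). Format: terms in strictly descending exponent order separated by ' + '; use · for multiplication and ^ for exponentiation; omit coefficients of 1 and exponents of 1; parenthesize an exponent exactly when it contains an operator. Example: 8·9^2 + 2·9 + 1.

G_0=29  [base 5] 5^2 + 4  →[5↦6]→  6^2 + 4 = 40  −1 ⇒ G_1=39
G_1=39  [base 6] 6^2 + 3  →[6↦7]→  7^2 + 3 = 52  −1 ⇒ G_2=51
G_2=51  [base 7] 7^2 + 2  →[7↦8]→  8^2 + 2 = 66  −1 ⇒ G_3=65
G_3=65  [base 8] 8^2 + 1  →[8↦9]→  9^2 + 1 = 82  −1 ⇒ G_4=81
G_4=81  [base 9] 9^2  →[9↦10]→  10^2 = 100  −1 ⇒ G_5=99

9^2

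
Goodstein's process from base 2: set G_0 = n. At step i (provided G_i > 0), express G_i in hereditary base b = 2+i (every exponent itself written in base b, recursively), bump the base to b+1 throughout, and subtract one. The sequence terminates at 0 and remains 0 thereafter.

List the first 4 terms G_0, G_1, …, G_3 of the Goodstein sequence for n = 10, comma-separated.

[0] 10 ≡ 2^(2 + 1) + 2 (base 2). Lift 3: 84. −1: 83.
[1] 83 ≡ 3^(3 + 1) + 2 (base 3). Lift 4: 1026. −1: 1025.
[2] 1025 ≡ 4^(4 + 1) + 1 (base 4). Lift 5: 15626. −1: 15625.

10, 83, 1025, 15625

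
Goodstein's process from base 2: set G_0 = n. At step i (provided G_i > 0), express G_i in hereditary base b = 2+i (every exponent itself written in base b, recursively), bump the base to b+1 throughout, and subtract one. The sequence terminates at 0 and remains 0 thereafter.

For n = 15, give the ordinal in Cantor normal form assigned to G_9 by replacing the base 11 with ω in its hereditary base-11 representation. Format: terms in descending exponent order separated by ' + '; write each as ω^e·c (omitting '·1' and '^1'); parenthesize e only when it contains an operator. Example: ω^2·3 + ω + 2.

step 0: 15 = 2^(2 + 1) + 2^2 + 2 + 1; sub 3 for 2: 3^(3 + 1) + 3^3 + 3 + 1; = 112; G_1 = 112−1 = 111
step 1: 111 = 3^(3 + 1) + 3^3 + 3; sub 4 for 3: 4^(4 + 1) + 4^4 + 4; = 1284; G_2 = 1284−1 = 1283
step 2: 1283 = 4^(4 + 1) + 4^4 + 3; sub 5 for 4: 5^(5 + 1) + 5^5 + 3; = 18753; G_3 = 18753−1 = 18752
step 3: 18752 = 5^(5 + 1) + 5^5 + 2; sub 6 for 5: 6^(6 + 1) + 6^6 + 2; = 326594; G_4 = 326594−1 = 326593
step 4: 326593 = 6^(6 + 1) + 6^6 + 1; sub 7 for 6: 7^(7 + 1) + 7^7 + 1; = 6588345; G_5 = 6588345−1 = 6588344
step 5: 6588344 = 7^(7 + 1) + 7^7; sub 8 for 7: 8^(8 + 1) + 8^8; = 150994944; G_6 = 150994944−1 = 150994943
step 6: 150994943 = 8^(8 + 1) + 7·8^7 + 7·8^6 + 7·8^5 + 7·8^4 + 7·8^3 + 7·8^2 + 7·8 + 7; sub 9 for 8: 9^(9 + 1) + 7·9^7 + 7·9^6 + 7·9^5 + 7·9^4 + 7·9^3 + 7·9^2 + 7·9 + 7; = 3524450281; G_7 = 3524450281−1 = 3524450280
step 7: 3524450280 = 9^(9 + 1) + 7·9^7 + 7·9^6 + 7·9^5 + 7·9^4 + 7·9^3 + 7·9^2 + 7·9 + 6; sub 10 for 9: 10^(10 + 1) + 7·10^7 + 7·10^6 + 7·10^5 + 7·10^4 + 7·10^3 + 7·10^2 + 7·10 + 6; = 100077777776; G_8 = 100077777776−1 = 100077777775
step 8: 100077777775 = 10^(10 + 1) + 7·10^7 + 7·10^6 + 7·10^5 + 7·10^4 + 7·10^3 + 7·10^2 + 7·10 + 5; sub 11 for 10: 11^(11 + 1) + 7·11^7 + 7·11^6 + 7·11^5 + 7·11^4 + 7·11^3 + 7·11^2 + 7·11 + 5; = 3138578427935; G_9 = 3138578427935−1 = 3138578427934

ω^(ω + 1) + ω^7·7 + ω^6·7 + ω^5·7 + ω^4·7 + ω^3·7 + ω^2·7 + ω·7 + 4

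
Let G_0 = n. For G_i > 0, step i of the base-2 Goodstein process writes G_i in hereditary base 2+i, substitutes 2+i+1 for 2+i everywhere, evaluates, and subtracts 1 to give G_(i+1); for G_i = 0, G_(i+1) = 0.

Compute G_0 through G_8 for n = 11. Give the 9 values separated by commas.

11, 84, 1027, 15627, 279937, 5764801, 134217727, 2749609302, 70077777775

base 2: 11 = 2^(2 + 1) + 2 + 1; at 3: 3^(3 + 1) + 3 + 1 = 85; next = 84
base 3: 84 = 3^(3 + 1) + 3; at 4: 4^(4 + 1) + 4 = 1028; next = 1027
base 4: 1027 = 4^(4 + 1) + 3; at 5: 5^(5 + 1) + 3 = 15628; next = 15627
base 5: 15627 = 5^(5 + 1) + 2; at 6: 6^(6 + 1) + 2 = 279938; next = 279937
base 6: 279937 = 6^(6 + 1) + 1; at 7: 7^(7 + 1) + 1 = 5764802; next = 5764801
base 7: 5764801 = 7^(7 + 1); at 8: 8^(8 + 1) = 134217728; next = 134217727
base 8: 134217727 = 7·8^8 + 7·8^7 + 7·8^6 + 7·8^5 + 7·8^4 + 7·8^3 + 7·8^2 + 7·8 + 7; at 9: 7·9^9 + 7·9^7 + 7·9^6 + 7·9^5 + 7·9^4 + 7·9^3 + 7·9^2 + 7·9 + 7 = 2749609303; next = 2749609302
base 9: 2749609302 = 7·9^9 + 7·9^7 + 7·9^6 + 7·9^5 + 7·9^4 + 7·9^3 + 7·9^2 + 7·9 + 6; at 10: 7·10^10 + 7·10^7 + 7·10^6 + 7·10^5 + 7·10^4 + 7·10^3 + 7·10^2 + 7·10 + 6 = 70077777776; next = 70077777775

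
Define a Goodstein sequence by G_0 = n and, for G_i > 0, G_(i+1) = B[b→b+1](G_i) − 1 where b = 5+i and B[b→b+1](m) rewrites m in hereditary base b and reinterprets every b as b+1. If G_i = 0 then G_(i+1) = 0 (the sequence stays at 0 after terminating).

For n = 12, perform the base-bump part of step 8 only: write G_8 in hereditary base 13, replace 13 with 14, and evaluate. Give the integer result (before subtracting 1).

16

G_0 = 12. HB_5(12) = 2·5 + 2. Bump = 14. G_1 = 13.
G_1 = 13. HB_6(13) = 2·6 + 1. Bump = 15. G_2 = 14.
G_2 = 14. HB_7(14) = 2·7. Bump = 16. G_3 = 15.
G_3 = 15. HB_8(15) = 8 + 7. Bump = 16. G_4 = 15.
G_4 = 15. HB_9(15) = 9 + 6. Bump = 16. G_5 = 15.
G_5 = 15. HB_10(15) = 10 + 5. Bump = 16. G_6 = 15.
G_6 = 15. HB_11(15) = 11 + 4. Bump = 16. G_7 = 15.
G_7 = 15. HB_12(15) = 12 + 3. Bump = 16. G_8 = 15.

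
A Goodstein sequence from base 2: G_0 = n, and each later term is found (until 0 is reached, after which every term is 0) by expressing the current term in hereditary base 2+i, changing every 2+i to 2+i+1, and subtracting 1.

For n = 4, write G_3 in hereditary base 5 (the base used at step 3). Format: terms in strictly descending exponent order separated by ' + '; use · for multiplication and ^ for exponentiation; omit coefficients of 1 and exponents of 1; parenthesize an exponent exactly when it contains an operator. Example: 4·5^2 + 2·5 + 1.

G_0 = 4. HB_2(4) = 2^2. Bump = 27. G_1 = 26.
G_1 = 26. HB_3(26) = 2·3^2 + 2·3 + 2. Bump = 42. G_2 = 41.
G_2 = 41. HB_4(41) = 2·4^2 + 2·4 + 1. Bump = 61. G_3 = 60.
G_3 = 60. HB_5(60) = 2·5^2 + 2·5. Bump = 84. G_4 = 83.

2·5^2 + 2·5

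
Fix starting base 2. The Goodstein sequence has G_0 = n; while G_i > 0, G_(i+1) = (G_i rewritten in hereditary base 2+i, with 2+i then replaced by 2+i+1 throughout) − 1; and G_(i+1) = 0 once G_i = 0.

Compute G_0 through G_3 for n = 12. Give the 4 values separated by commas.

12, 107, 1065, 15685

G_0=12  [base 2] 2^(2 + 1) + 2^2  →[2↦3]→  3^(3 + 1) + 3^3 = 108  −1 ⇒ G_1=107
G_1=107  [base 3] 3^(3 + 1) + 2·3^2 + 2·3 + 2  →[3↦4]→  4^(4 + 1) + 2·4^2 + 2·4 + 2 = 1066  −1 ⇒ G_2=1065
G_2=1065  [base 4] 4^(4 + 1) + 2·4^2 + 2·4 + 1  →[4↦5]→  5^(5 + 1) + 2·5^2 + 2·5 + 1 = 15686  −1 ⇒ G_3=15685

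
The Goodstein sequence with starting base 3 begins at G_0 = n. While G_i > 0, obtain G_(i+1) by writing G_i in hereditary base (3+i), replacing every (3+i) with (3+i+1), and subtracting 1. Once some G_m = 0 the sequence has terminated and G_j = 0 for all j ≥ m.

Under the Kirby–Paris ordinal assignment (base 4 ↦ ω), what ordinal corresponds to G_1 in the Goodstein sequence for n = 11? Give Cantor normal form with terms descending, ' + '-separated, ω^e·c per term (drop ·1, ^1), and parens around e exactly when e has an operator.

ω^2 + 1

(0) 11|_3 = 3^2 + 2 ↦ 4^2 + 2|_4 = 18 ⇒ 17
(1) 17|_4 = 4^2 + 1 ↦ 5^2 + 1|_5 = 26 ⇒ 25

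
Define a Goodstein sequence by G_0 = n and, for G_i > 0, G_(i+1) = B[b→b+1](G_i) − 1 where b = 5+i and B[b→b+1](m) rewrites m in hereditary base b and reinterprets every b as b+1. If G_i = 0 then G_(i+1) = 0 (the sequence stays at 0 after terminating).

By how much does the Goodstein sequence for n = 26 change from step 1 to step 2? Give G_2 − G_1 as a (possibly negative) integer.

step 0: 26 = 5^2 + 1; sub 6 for 5: 6^2 + 1; = 37; G_1 = 37−1 = 36
step 1: 36 = 6^2; sub 7 for 6: 7^2; = 49; G_2 = 49−1 = 48

12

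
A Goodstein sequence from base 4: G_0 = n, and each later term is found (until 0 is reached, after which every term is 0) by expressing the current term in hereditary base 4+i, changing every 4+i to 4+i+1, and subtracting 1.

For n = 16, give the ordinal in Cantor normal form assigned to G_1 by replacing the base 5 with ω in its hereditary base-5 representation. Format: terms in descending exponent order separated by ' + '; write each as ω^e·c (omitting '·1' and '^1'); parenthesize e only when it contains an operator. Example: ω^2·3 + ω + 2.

base 4: 16 = 4^2; at 5: 5^2 = 25; next = 24
base 5: 24 = 4·5 + 4; at 6: 4·6 + 4 = 28; next = 27

ω·4 + 4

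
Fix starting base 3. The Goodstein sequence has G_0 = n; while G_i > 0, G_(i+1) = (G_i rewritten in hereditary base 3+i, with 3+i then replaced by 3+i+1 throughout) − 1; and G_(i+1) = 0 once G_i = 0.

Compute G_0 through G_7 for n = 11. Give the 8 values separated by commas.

11, 17, 25, 35, 39, 43, 47, 51

G_0=11  [base 3] 3^2 + 2  →[3↦4]→  4^2 + 2 = 18  −1 ⇒ G_1=17
G_1=17  [base 4] 4^2 + 1  →[4↦5]→  5^2 + 1 = 26  −1 ⇒ G_2=25
G_2=25  [base 5] 5^2  →[5↦6]→  6^2 = 36  −1 ⇒ G_3=35
G_3=35  [base 6] 5·6 + 5  →[6↦7]→  5·7 + 5 = 40  −1 ⇒ G_4=39
G_4=39  [base 7] 5·7 + 4  →[7↦8]→  5·8 + 4 = 44  −1 ⇒ G_5=43
G_5=43  [base 8] 5·8 + 3  →[8↦9]→  5·9 + 3 = 48  −1 ⇒ G_6=47
G_6=47  [base 9] 5·9 + 2  →[9↦10]→  5·10 + 2 = 52  −1 ⇒ G_7=51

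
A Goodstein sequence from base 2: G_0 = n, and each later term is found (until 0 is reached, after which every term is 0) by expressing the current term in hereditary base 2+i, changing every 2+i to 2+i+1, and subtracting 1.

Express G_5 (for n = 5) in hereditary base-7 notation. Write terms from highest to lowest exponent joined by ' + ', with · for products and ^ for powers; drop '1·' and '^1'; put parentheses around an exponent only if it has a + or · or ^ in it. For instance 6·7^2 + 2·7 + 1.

3·7^3 + 3·7^2 + 3·7

[0] 5 ≡ 2^2 + 1 (base 2). Lift 3: 28. −1: 27.
[1] 27 ≡ 3^3 (base 3). Lift 4: 256. −1: 255.
[2] 255 ≡ 3·4^3 + 3·4^2 + 3·4 + 3 (base 4). Lift 5: 468. −1: 467.
[3] 467 ≡ 3·5^3 + 3·5^2 + 3·5 + 2 (base 5). Lift 6: 776. −1: 775.
[4] 775 ≡ 3·6^3 + 3·6^2 + 3·6 + 1 (base 6). Lift 7: 1198. −1: 1197.
[5] 1197 ≡ 3·7^3 + 3·7^2 + 3·7 (base 7). Lift 8: 1752. −1: 1751.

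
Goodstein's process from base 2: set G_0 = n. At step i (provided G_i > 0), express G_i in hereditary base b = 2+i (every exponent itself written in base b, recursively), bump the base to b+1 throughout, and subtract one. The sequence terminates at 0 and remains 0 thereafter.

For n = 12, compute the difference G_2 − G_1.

base 2: 12 = 2^(2 + 1) + 2^2; at 3: 3^(3 + 1) + 3^3 = 108; next = 107
base 3: 107 = 3^(3 + 1) + 2·3^2 + 2·3 + 2; at 4: 4^(4 + 1) + 2·4^2 + 2·4 + 2 = 1066; next = 1065

958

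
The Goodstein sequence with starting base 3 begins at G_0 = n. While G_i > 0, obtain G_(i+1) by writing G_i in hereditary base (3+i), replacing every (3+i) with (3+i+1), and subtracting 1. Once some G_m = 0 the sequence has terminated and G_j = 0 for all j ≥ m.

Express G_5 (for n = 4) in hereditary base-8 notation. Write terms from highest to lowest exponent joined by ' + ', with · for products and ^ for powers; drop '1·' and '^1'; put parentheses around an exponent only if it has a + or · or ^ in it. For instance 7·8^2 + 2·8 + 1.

1

[0] 4 ≡ 3 + 1 (base 3). Lift 4: 5. −1: 4.
[1] 4 ≡ 4 (base 4). Lift 5: 5. −1: 4.
[2] 4 ≡ 4 (base 5). Lift 6: 4. −1: 3.
[3] 3 ≡ 3 (base 6). Lift 7: 3. −1: 2.
[4] 2 ≡ 2 (base 7). Lift 8: 2. −1: 1.
[5] 1 ≡ 1 (base 8). Lift 9: 1. −1: 0.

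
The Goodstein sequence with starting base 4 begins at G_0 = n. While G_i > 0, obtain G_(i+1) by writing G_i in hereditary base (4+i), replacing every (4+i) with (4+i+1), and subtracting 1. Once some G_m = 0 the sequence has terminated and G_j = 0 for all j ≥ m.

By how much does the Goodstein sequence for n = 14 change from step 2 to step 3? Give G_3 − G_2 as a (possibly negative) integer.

base 4: 14 = 3·4 + 2; at 5: 3·5 + 2 = 17; next = 16
base 5: 16 = 3·5 + 1; at 6: 3·6 + 1 = 19; next = 18
base 6: 18 = 3·6; at 7: 3·7 = 21; next = 20

2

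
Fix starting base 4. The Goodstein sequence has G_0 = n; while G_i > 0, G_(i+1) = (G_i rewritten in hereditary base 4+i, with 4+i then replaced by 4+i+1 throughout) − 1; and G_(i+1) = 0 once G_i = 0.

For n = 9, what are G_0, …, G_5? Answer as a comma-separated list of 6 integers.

9, 10, 11, 11, 11, 11

G_0 = 9. HB_4(9) = 2·4 + 1. Bump = 11. G_1 = 10.
G_1 = 10. HB_5(10) = 2·5. Bump = 12. G_2 = 11.
G_2 = 11. HB_6(11) = 6 + 5. Bump = 12. G_3 = 11.
G_3 = 11. HB_7(11) = 7 + 4. Bump = 12. G_4 = 11.
G_4 = 11. HB_8(11) = 8 + 3. Bump = 12. G_5 = 11.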